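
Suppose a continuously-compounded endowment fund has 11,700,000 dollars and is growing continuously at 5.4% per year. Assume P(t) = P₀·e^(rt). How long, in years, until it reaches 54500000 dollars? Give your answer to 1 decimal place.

t ≈ 28.5 years

54500000 = 11700000 · e^(0.054·t)
t = ln(54500000/11700000) / 0.054 = ln(4.65812) / 0.054 = 1.53861 / 0.054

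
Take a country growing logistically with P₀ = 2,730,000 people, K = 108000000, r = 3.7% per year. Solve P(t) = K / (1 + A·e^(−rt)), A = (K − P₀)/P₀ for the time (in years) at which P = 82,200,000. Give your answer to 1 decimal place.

A = (108000000 − 2730000)/2730000 = 38.56044
82200000 = 108000000/(1 + 38.56044·e^(−0.037t)) → 1 + 38.56044·e^(−0.037t) = 1.31387
e^(−0.037t) = 0.00814 → t = ln(122.85535)/0.037 = 4.81101/0.037

t ≈ 130.0 years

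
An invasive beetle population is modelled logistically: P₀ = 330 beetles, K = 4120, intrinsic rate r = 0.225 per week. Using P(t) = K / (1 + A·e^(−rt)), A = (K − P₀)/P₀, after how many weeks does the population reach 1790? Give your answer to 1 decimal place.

t ≈ 9.7 weeks

A = (4120 − 330)/330 = 11.48485
1790 = 4120/(1 + 11.48485·e^(−0.225t)) → 1 + 11.48485·e^(−0.225t) = 2.30168
e^(−0.225t) = 0.113339 → t = ln(8.82312)/0.225 = 2.17738/0.225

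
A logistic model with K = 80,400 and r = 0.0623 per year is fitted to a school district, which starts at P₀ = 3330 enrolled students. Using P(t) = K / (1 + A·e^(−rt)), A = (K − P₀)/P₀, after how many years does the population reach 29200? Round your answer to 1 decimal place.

A = (80400 − 3330)/3330 = 23.14414
29200 = 80400/(1 + 23.14414·e^(−0.0623t)) → 1 + 23.14414·e^(−0.0623t) = 2.75342
e^(−0.0623t) = 0.075761 → t = ln(13.19939)/0.0623 = 2.58017/0.0623

t ≈ 41.4 years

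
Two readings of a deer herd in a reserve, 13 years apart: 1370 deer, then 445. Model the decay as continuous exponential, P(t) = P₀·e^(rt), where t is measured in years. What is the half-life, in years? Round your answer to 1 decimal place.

r = ln(445/1370) / 13 = ln(0.32482) / 13 ≈ -0.086499 per year
half-life = ln 2 / |r| = 0.69315 / 0.086499

half-life ≈ 8.0 years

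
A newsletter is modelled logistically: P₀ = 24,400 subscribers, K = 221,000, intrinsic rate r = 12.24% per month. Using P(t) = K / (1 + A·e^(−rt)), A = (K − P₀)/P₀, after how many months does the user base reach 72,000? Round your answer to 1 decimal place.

A = (221000 − 24400)/24400 = 8.05738
72000 = 221000/(1 + 8.05738·e^(−0.1224t)) → 1 + 8.05738·e^(−0.1224t) = 3.06944
e^(−0.1224t) = 0.256838 → t = ln(3.8935)/0.1224 = 1.35931/0.1224

t ≈ 11.1 months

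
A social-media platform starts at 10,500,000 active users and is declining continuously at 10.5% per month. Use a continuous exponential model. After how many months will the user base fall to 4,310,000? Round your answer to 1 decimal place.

t ≈ 8.5 months

4310000 = 10500000 · e^(-0.105·t)
t = ln(4310000/10500000) / -0.105 = ln(0.41048) / -0.105 = -0.89044 / -0.105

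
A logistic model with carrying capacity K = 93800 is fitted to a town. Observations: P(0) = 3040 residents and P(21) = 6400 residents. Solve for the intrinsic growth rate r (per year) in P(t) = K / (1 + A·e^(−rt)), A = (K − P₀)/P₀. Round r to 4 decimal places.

A = (93800 − 3040)/3040 = 29.85526
6400 = 93800/(1 + 29.85526·e^(−r·21)) → e^(−21r) = (14.65625 − 1)/29.85526 = 0.457415
r = −ln(0.457415)/21 = 0.78216/21

r ≈ 0.0372 per year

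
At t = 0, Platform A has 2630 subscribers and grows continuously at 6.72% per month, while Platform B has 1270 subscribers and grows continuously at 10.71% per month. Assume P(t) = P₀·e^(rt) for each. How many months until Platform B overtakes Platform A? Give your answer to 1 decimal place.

t ≈ 18.2 months

2630·e^(0.0672t) = 1270·e^(0.1071t)
2630/1270 = e^((0.1071 − 0.0672)t) → ln(2.07087) = 0.0399·t
t = 0.72797 / 0.0399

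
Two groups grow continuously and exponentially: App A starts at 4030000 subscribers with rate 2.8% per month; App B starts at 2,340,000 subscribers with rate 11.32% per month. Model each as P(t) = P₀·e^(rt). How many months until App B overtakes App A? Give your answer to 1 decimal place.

t ≈ 6.4 months

4030000·e^(0.028t) = 2340000·e^(0.1132t)
4030000/2340000 = e^((0.1132 − 0.028)t) → ln(1.72222) = 0.0852·t
t = 0.54362 / 0.0852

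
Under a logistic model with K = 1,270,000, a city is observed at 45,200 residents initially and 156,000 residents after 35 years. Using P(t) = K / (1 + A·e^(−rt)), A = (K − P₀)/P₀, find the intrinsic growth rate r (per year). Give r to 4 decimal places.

r ≈ 0.0381 per year

A = (1270000 − 45200)/45200 = 27.09735
156000 = 1270000/(1 + 27.09735·e^(−r·35)) → e^(−35r) = (8.14103 − 1)/27.09735 = 0.263532
r = −ln(0.263532)/35 = 1.33358/35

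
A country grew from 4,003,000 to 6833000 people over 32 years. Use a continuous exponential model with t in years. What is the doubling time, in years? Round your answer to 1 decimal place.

doubling time ≈ 41.5 years

r = ln(6833000/4003000) / 32 = ln(1.70697) / 32 ≈ 0.01671 per year
doubling time = ln 2 / |r| = 0.69315 / 0.01671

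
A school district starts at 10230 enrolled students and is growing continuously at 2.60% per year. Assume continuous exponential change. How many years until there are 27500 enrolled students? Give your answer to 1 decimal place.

t ≈ 38.0 years

27500 = 10230 · e^(0.026·t)
t = ln(27500/10230) / 0.026 = ln(2.68817) / 0.026 = 0.98886 / 0.026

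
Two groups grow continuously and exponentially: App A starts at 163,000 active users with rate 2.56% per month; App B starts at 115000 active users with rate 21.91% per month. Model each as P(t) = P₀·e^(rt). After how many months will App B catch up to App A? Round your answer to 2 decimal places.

t ≈ 1.80 months

163000·e^(0.0256t) = 115000·e^(0.2191t)
163000/115000 = e^((0.2191 − 0.0256)t) → ln(1.41739) = 0.1935·t
t = 0.34882 / 0.1935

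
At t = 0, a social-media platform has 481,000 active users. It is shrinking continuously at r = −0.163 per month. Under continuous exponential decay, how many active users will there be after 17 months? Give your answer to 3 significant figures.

P(17) = 481000 · e^(-0.163·17) = 481000 · e^(-2.771)
= 481000 · 0.0626 ≈ 30110.3

≈ 30,100 active users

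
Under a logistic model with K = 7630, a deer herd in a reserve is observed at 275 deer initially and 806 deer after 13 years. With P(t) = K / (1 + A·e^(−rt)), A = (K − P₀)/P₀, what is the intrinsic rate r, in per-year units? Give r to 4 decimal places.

A = (7630 − 275)/275 = 26.74545
806 = 7630/(1 + 26.74545·e^(−r·13)) → e^(−13r) = (9.4665 − 1)/26.74545 = 0.316559
r = −ln(0.316559)/13 = 1.15025/13

r ≈ 0.0885 per year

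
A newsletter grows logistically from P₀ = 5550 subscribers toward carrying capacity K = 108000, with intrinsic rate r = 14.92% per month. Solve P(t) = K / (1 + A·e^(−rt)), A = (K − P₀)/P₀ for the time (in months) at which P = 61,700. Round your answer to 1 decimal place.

t ≈ 21.5 months

A = (108000 − 5550)/5550 = 18.45946
61700 = 108000/(1 + 18.45946·e^(−0.1492t)) → 1 + 18.45946·e^(−0.1492t) = 1.75041
e^(−0.1492t) = 0.040652 → t = ln(24.59932)/0.1492 = 3.20272/0.1492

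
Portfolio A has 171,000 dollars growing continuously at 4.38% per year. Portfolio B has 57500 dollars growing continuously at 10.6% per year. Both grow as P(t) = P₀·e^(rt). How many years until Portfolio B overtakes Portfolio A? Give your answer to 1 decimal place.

t ≈ 17.5 years

171000·e^(0.0438t) = 57500·e^(0.106t)
171000/57500 = e^((0.106 − 0.0438)t) → ln(2.97391) = 0.0622·t
t = 1.08988 / 0.0622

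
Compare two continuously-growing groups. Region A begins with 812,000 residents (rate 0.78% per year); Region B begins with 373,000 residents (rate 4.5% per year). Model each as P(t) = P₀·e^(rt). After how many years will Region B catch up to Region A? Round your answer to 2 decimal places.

t ≈ 20.91 years

812000·e^(0.0078t) = 373000·e^(0.045t)
812000/373000 = e^((0.045 − 0.0078)t) → ln(2.17694) = 0.0372·t
t = 0.77792 / 0.0372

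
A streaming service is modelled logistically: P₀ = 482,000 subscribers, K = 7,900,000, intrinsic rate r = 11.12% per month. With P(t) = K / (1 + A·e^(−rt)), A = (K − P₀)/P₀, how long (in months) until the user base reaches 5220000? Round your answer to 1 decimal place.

A = (7900000 − 482000)/482000 = 15.39004
5220000 = 7900000/(1 + 15.39004·e^(−0.1112t)) → 1 + 15.39004·e^(−0.1112t) = 1.51341
e^(−0.1112t) = 0.03336 → t = ln(29.97613)/0.1112 = 3.4004/0.1112

t ≈ 30.6 months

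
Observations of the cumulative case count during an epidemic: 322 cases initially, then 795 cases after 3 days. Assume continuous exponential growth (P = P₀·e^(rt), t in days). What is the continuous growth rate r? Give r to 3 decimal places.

r ≈ 0.301 per day

795 = 322 · e^(r·3)
e^(3r) = 795/322 = 2.46894
r = ln(2.46894) / 3 = 0.90379 / 3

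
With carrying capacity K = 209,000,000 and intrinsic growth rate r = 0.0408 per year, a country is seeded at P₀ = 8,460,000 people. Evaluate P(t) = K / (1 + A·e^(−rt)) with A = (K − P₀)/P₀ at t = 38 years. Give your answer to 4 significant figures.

≈ 34,660,000 people

A = (209000000 − 8460000)/8460000 = 23.70449
P(38) = 209000000 / (1 + 23.70449·e^(−0.0408·38)) = 209000000 / (1 + 23.70449·0.212163)
= 209000000 / 6.02922 ≈ 34664527.2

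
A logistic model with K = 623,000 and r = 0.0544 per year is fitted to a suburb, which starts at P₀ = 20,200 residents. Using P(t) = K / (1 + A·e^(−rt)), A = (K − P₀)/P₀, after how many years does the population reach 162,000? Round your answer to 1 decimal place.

A = (623000 − 20200)/20200 = 29.84158
162000 = 623000/(1 + 29.84158·e^(−0.0544t)) → 1 + 29.84158·e^(−0.0544t) = 3.84568
e^(−0.0544t) = 0.09536 → t = ln(10.48663)/0.0544 = 2.3501/0.0544

t ≈ 43.2 years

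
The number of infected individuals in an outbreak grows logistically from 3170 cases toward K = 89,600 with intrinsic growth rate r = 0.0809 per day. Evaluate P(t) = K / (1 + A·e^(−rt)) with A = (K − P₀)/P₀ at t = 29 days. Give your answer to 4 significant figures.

≈ 24,820 cases

A = (89600 − 3170)/3170 = 27.26498
P(29) = 89600 / (1 + 27.26498·e^(−0.0809·29)) = 89600 / (1 + 27.26498·0.095742)
= 89600 / 3.6104 ≈ 24817.2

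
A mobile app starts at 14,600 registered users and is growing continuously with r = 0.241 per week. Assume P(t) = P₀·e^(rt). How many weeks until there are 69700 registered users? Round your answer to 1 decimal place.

t ≈ 6.5 weeks

69700 = 14600 · e^(0.241·t)
t = ln(69700/14600) / 0.241 = ln(4.77397) / 0.241 = 1.56318 / 0.241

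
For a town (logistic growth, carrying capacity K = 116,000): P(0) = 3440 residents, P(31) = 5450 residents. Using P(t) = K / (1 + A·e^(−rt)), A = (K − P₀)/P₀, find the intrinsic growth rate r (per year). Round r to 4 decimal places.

r ≈ 0.0154 per year

A = (116000 − 3440)/3440 = 32.72093
5450 = 116000/(1 + 32.72093·e^(−r·31)) → e^(−31r) = (21.2844 − 1)/32.72093 = 0.619921
r = −ln(0.619921)/31 = 0.47816/31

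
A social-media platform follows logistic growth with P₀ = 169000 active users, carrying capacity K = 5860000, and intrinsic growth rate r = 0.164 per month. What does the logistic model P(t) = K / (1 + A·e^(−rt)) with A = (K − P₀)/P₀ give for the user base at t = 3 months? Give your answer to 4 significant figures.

A = (5860000 − 169000)/169000 = 33.67456
P(3) = 5860000 / (1 + 33.67456·e^(−0.164·3)) = 5860000 / (1 + 33.67456·0.611402)
= 5860000 / 21.5887 ≈ 271438.26

≈ 271,400 active users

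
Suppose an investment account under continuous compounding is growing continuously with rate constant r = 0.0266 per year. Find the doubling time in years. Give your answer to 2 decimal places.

doubling time ≈ 26.06 years

doubling time = ln(2) / |r| = 0.69315 / 0.0266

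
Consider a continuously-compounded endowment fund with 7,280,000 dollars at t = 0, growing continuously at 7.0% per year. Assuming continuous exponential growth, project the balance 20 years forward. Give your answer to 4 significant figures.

≈ 29,520,000 dollars

P(20) = 7280000 · e^(0.07·20) = 7280000 · e^(1.4)
= 7280000 · 4.0552 ≈ 29521855.76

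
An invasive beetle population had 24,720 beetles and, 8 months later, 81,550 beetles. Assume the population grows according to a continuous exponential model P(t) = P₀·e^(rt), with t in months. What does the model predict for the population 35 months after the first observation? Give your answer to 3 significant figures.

r = ln(81550/24720) / 8 ≈ 0.1492 per month
P(35) = 24720 · e^(0.1492·35) = 24720 · 185.30742 ≈ 4580799.41

≈ 4,580,000 beetles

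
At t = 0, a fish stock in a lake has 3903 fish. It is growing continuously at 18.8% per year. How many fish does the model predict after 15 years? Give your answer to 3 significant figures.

P(15) = 3903 · e^(0.188·15) = 3903 · e^(2.82)
= 3903 · 16.77685 ≈ 65480.05

≈ 65,500 fish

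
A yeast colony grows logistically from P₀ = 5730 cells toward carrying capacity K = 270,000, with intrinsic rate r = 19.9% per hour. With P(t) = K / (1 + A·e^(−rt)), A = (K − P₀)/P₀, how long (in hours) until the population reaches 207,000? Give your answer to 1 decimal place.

A = (270000 − 5730)/5730 = 46.12042
207000 = 270000/(1 + 46.12042·e^(−0.199t)) → 1 + 46.12042·e^(−0.199t) = 1.30435
e^(−0.199t) = 0.006599 → t = ln(151.53852)/0.199 = 5.02084/0.199

t ≈ 25.2 hours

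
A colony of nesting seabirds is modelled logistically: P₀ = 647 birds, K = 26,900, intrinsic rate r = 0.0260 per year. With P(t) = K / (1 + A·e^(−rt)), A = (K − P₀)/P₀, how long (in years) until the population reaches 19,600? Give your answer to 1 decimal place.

t ≈ 180.4 years

A = (26900 − 647)/647 = 40.57651
19600 = 26900/(1 + 40.57651·e^(−0.026t)) → 1 + 40.57651·e^(−0.026t) = 1.37245
e^(−0.026t) = 0.009179 → t = ln(108.94514)/0.026 = 4.69084/0.026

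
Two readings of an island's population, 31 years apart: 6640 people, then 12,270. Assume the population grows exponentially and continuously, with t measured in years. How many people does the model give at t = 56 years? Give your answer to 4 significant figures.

r = ln(12270/6640) / 31 ≈ 0.019808 per year
P(56) = 6640 · e^(0.019808·56) = 6640 · 3.03206 ≈ 20132.9

≈ 20,130 people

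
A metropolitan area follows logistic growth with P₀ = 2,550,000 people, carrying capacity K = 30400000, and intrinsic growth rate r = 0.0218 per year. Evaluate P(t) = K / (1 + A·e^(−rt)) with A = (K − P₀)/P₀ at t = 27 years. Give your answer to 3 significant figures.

A = (30400000 − 2550000)/2550000 = 10.92157
P(27) = 30400000 / (1 + 10.92157·e^(−0.0218·27)) = 30400000 / (1 + 10.92157·0.555104)
= 30400000 / 7.06261 ≈ 4304360.67

≈ 4,300,000 people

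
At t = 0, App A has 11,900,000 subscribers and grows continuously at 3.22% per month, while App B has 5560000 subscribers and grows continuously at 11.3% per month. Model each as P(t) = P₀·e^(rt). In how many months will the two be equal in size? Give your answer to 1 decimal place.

11900000·e^(0.0322t) = 5560000·e^(0.113t)
11900000/5560000 = e^((0.113 − 0.0322)t) → ln(2.14029) = 0.0808·t
t = 0.76094 / 0.0808

t ≈ 9.4 months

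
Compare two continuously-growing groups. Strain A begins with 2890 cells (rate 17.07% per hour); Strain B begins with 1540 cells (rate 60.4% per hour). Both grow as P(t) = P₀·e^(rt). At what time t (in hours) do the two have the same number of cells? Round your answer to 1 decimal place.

t ≈ 1.5 hours

2890·e^(0.1707t) = 1540·e^(0.604t)
2890/1540 = e^((0.604 − 0.1707)t) → ln(1.87662) = 0.4333·t
t = 0.62947 / 0.4333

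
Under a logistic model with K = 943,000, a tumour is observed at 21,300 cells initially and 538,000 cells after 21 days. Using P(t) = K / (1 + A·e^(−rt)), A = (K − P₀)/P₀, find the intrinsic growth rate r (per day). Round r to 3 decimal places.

A = (943000 − 21300)/21300 = 43.2723
538000 = 943000/(1 + 43.2723·e^(−r·21)) → e^(−21r) = (1.75279 − 1)/43.2723 = 0.017397
r = −ln(0.017397)/21 = 4.05148/21

r ≈ 0.193 per day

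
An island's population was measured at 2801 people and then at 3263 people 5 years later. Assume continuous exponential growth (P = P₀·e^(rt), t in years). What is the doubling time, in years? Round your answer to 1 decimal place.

doubling time ≈ 22.7 years

r = ln(3263/2801) / 5 = ln(1.16494) / 5 ≈ 0.030534 per year
doubling time = ln 2 / |r| = 0.69315 / 0.030534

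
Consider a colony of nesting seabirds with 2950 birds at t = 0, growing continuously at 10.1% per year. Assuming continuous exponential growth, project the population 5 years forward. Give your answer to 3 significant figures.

P(5) = 2950 · e^(0.101·5) = 2950 · e^(0.505)
= 2950 · 1.65699 ≈ 4888.11

≈ 4,890 birds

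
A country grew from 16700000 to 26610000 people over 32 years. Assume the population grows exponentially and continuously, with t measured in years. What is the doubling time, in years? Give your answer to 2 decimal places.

r = ln(26610000/16700000) / 32 = ln(1.59341) / 32 ≈ 0.014559 per year
doubling time = ln 2 / |r| = 0.69315 / 0.014559

doubling time ≈ 47.61 years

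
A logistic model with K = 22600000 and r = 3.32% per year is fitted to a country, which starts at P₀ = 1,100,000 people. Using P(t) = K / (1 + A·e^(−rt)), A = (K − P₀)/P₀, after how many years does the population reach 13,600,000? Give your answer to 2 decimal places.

A = (22600000 − 1100000)/1100000 = 19.54545
13600000 = 22600000/(1 + 19.54545·e^(−0.0332t)) → 1 + 19.54545·e^(−0.0332t) = 1.66176
e^(−0.0332t) = 0.033858 → t = ln(29.53535)/0.0332 = 3.38559/0.0332

t ≈ 101.98 years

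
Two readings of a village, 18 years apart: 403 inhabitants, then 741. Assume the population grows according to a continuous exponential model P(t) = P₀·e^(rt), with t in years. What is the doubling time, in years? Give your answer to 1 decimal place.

r = ln(741/403) / 18 = ln(1.83871) / 18 ≈ 0.033837 per year
doubling time = ln 2 / |r| = 0.69315 / 0.033837

doubling time ≈ 20.5 years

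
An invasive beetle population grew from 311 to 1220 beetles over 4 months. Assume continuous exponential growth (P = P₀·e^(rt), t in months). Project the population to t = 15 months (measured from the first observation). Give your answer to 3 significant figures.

r = ln(1220/311) / 4 ≈ 0.341703 per month
P(15) = 311 · e^(0.341703·15) = 311 · 168.26659 ≈ 52330.91

≈ 52,300 beetles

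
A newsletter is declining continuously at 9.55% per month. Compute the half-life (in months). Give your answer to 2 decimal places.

half-life = ln(2) / |r| = 0.69315 / 0.0955

half-life ≈ 7.26 months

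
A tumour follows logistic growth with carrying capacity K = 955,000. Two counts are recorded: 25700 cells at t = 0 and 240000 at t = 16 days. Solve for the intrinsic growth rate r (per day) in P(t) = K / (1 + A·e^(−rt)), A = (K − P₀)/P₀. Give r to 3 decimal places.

A = (955000 − 25700)/25700 = 36.15953
240000 = 955000/(1 + 36.15953·e^(−r·16)) → e^(−16r) = (3.97917 − 1)/36.15953 = 0.08239
r = −ln(0.08239)/16 = 2.4963/16

r ≈ 0.156 per day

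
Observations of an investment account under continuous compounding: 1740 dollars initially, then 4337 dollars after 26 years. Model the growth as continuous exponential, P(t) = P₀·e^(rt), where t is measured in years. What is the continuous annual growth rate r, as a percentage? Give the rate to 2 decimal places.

r ≈ 3.51% per year

4337 = 1740 · e^(r·26)
e^(26r) = 4337/1740 = 2.49253
r = ln(2.49253) / 26 = 0.9133 / 26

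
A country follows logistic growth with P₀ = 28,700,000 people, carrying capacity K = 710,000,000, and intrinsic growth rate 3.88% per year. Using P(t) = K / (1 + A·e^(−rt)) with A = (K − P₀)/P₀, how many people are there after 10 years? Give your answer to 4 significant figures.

≈ 41,510,000 people

A = (710000000 − 28700000)/28700000 = 23.73868
P(10) = 710000000 / (1 + 23.73868·e^(−0.0388·10)) = 710000000 / (1 + 23.73868·0.678412)
= 710000000 / 17.10461 ≈ 41509275.42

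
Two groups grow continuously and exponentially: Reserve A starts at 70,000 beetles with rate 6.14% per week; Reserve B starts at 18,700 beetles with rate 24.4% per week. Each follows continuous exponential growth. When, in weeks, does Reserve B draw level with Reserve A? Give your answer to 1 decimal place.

t ≈ 7.2 weeks

70000·e^(0.0614t) = 18700·e^(0.244t)
70000/18700 = e^((0.244 − 0.0614)t) → ln(3.74332) = 0.1826·t
t = 1.31997 / 0.1826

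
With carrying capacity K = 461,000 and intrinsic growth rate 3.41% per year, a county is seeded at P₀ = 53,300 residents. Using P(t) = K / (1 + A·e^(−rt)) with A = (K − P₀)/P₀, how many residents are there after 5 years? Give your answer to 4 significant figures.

≈ 61,880 residents

A = (461000 − 53300)/53300 = 7.64916
P(5) = 461000 / (1 + 7.64916·e^(−0.0341·5)) = 461000 / (1 + 7.64916·0.843243)
= 461000 / 7.4501 ≈ 61878.38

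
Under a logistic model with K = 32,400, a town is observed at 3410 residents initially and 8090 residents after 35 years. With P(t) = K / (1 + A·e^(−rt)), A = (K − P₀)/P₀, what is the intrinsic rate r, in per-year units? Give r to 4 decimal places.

r ≈ 0.0297 per year

A = (32400 − 3410)/3410 = 8.50147
8090 = 32400/(1 + 8.50147·e^(−r·35)) → e^(−35r) = (4.00494 − 1)/8.50147 = 0.353462
r = −ln(0.353462)/35 = 1.03998/35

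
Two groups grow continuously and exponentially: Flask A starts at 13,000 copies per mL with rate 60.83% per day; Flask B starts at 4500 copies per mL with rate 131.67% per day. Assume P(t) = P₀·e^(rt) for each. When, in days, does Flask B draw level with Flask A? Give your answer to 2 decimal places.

13000·e^(0.6083t) = 4500·e^(1.3167t)
13000/4500 = e^((1.3167 − 0.6083)t) → ln(2.88889) = 0.7084·t
t = 1.06087 / 0.7084

t ≈ 1.50 days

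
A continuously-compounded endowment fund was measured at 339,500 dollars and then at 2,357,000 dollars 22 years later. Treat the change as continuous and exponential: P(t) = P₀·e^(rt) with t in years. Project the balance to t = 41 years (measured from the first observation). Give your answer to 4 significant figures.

r = ln(2357000/339500) / 22 ≈ 0.088076 per year
P(41) = 339500 · e^(0.088076·41) = 339500 · 37.00726 ≈ 12563964.07

≈ 12,560,000 dollars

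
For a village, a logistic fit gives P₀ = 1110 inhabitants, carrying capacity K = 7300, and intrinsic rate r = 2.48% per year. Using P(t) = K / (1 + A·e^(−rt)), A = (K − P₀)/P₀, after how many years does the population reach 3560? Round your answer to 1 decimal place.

A = (7300 − 1110)/1110 = 5.57658
3560 = 7300/(1 + 5.57658·e^(−0.0248t)) → 1 + 5.57658·e^(−0.0248t) = 2.05056
e^(−0.0248t) = 0.188388 → t = ln(5.30819)/0.0248 = 1.66925/0.0248

t ≈ 67.3 years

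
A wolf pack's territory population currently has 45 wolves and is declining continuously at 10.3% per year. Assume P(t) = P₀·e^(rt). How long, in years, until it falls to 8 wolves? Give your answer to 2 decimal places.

t ≈ 16.77 years

8 = 45 · e^(-0.103·t)
t = ln(8/45) / -0.103 = ln(0.17778) / -0.103 = -1.72722 / -0.103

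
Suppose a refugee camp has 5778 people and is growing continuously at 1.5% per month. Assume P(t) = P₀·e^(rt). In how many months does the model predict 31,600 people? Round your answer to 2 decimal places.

t ≈ 113.27 months

31600 = 5778 · e^(0.015·t)
t = ln(31600/5778) / 0.015 = ln(5.46902) / 0.015 = 1.6991 / 0.015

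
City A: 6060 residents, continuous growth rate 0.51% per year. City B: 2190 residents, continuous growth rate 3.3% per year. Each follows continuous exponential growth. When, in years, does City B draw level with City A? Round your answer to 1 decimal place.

6060·e^(0.0051t) = 2190·e^(0.033t)
6060/2190 = e^((0.033 − 0.0051)t) → ln(2.76712) = 0.0279·t
t = 1.01781 / 0.0279

t ≈ 36.5 years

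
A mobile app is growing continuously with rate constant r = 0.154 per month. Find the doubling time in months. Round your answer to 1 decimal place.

doubling time = ln(2) / |r| = 0.69315 / 0.154

doubling time ≈ 4.5 months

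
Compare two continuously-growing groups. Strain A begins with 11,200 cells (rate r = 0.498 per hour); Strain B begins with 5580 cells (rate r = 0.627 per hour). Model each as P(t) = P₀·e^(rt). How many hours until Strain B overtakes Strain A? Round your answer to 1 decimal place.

t ≈ 5.4 hours

11200·e^(0.498t) = 5580·e^(0.627t)
11200/5580 = e^((0.627 − 0.498)t) → ln(2.00717) = 0.129·t
t = 0.69673 / 0.129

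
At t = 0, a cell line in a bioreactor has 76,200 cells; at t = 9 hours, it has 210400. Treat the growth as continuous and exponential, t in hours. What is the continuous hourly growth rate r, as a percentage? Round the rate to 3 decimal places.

r ≈ 11.285% per hour

210400 = 76200 · e^(r·9)
e^(9r) = 210400/76200 = 2.76115
r = ln(2.76115) / 9 = 1.01565 / 9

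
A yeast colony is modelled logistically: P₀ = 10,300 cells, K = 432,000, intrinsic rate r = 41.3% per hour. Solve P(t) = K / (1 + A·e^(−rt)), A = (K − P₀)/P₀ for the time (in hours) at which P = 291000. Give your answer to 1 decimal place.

A = (432000 − 10300)/10300 = 40.94175
291000 = 432000/(1 + 40.94175·e^(−0.413t)) → 1 + 40.94175·e^(−0.413t) = 1.48454
e^(−0.413t) = 0.011835 → t = ln(84.4968)/0.413 = 4.43671/0.413

t ≈ 10.7 hours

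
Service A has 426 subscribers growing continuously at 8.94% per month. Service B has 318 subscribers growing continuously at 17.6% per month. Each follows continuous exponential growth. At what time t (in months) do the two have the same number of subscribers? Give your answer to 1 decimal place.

t ≈ 3.4 months

426·e^(0.0894t) = 318·e^(0.176t)
426/318 = e^((0.176 − 0.0894)t) → ln(1.33962) = 0.0866·t
t = 0.29239 / 0.0866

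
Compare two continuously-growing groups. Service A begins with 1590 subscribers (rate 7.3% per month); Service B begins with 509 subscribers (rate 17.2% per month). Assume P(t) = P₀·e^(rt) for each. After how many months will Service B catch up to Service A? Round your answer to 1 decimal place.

1590·e^(0.073t) = 509·e^(0.172t)
1590/509 = e^((0.172 − 0.073)t) → ln(3.12377) = 0.099·t
t = 1.13904 / 0.099

t ≈ 11.5 months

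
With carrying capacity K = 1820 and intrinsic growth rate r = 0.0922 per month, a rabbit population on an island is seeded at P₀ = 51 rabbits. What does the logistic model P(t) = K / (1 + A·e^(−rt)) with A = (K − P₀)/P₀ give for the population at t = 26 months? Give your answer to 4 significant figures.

≈ 438.0 rabbits

A = (1820 − 51)/51 = 34.68627
P(26) = 1820 / (1 + 34.68627·e^(−0.0922·26)) = 1820 / (1 + 34.68627·0.090972)
= 1820 / 4.15549 ≈ 437.97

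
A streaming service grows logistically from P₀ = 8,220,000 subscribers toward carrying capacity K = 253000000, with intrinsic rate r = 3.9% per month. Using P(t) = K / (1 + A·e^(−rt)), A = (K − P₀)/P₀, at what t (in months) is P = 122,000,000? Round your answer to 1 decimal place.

t ≈ 85.2 months

A = (253000000 − 8220000)/8220000 = 29.77859
122000000 = 253000000/(1 + 29.77859·e^(−0.039t)) → 1 + 29.77859·e^(−0.039t) = 2.07377
e^(−0.039t) = 0.036058 → t = ln(27.73273)/0.039 = 3.32261/0.039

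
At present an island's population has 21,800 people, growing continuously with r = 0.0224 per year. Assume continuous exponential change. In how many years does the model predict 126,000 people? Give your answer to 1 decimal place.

t ≈ 78.3 years

126000 = 21800 · e^(0.0224·t)
t = ln(126000/21800) / 0.0224 = ln(5.77982) / 0.0224 = 1.75437 / 0.0224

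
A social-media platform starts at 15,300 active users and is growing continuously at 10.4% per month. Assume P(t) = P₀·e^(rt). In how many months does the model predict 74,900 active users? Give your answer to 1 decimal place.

74900 = 15300 · e^(0.104·t)
t = ln(74900/15300) / 0.104 = ln(4.89542) / 0.104 = 1.5883 / 0.104

t ≈ 15.3 months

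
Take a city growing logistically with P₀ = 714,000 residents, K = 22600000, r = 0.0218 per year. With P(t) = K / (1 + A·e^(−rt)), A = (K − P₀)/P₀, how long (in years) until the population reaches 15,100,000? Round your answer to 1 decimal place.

A = (22600000 − 714000)/714000 = 30.65266
15100000 = 22600000/(1 + 30.65266·e^(−0.0218t)) → 1 + 30.65266·e^(−0.0218t) = 1.49669
e^(−0.0218t) = 0.016204 → t = ln(61.71402)/0.0218 = 4.12251/0.0218

t ≈ 189.1 years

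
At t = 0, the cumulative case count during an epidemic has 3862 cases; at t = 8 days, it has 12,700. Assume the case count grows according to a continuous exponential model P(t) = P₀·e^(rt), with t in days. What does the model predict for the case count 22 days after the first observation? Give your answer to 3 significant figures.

r = ln(12700/3862) / 8 ≈ 0.148802 per day
P(22) = 3862 · e^(0.148802·22) = 3862 · 26.40745 ≈ 101985.58

≈ 102,000 cases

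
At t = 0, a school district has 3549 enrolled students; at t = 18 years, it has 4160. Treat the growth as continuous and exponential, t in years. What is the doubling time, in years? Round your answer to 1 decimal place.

r = ln(4160/3549) / 18 = ln(1.17216) / 18 ≈ 0.008825 per year
doubling time = ln 2 / |r| = 0.69315 / 0.008825

doubling time ≈ 78.5 years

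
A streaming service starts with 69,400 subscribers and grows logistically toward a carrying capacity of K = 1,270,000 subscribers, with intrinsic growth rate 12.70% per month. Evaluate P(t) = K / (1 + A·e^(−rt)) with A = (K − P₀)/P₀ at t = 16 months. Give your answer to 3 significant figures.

A = (1270000 − 69400)/69400 = 17.29971
P(16) = 1270000 / (1 + 17.29971·e^(−0.127·16)) = 1270000 / (1 + 17.29971·0.131073)
= 1270000 / 3.26753 ≈ 388673.14

≈ 389,000 subscribers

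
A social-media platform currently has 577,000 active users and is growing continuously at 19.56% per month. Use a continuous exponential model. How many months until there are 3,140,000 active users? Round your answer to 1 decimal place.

t ≈ 8.7 months

3140000 = 577000 · e^(0.1956·t)
t = ln(3140000/577000) / 0.1956 = ln(5.44194) / 0.1956 = 1.69414 / 0.1956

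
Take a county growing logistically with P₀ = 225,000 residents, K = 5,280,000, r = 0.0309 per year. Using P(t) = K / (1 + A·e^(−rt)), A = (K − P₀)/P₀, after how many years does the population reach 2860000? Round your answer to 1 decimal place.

t ≈ 106.1 years

A = (5280000 − 225000)/225000 = 22.46667
2860000 = 5280000/(1 + 22.46667·e^(−0.0309t)) → 1 + 22.46667·e^(−0.0309t) = 1.84615
e^(−0.0309t) = 0.037663 → t = ln(26.55152)/0.0309 = 3.27909/0.0309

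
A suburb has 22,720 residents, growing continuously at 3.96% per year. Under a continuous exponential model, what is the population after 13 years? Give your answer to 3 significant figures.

P(13) = 22720 · e^(0.0396·13) = 22720 · e^(0.5148)
= 22720 · 1.6733 ≈ 38017.46

≈ 38,000 residents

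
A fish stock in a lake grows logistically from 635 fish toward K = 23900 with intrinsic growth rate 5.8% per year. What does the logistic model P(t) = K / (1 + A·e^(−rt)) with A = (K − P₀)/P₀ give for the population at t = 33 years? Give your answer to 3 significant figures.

≈ 3,730 fish

A = (23900 − 635)/635 = 36.6378
P(33) = 23900 / (1 + 36.6378·e^(−0.058·33)) = 23900 / (1 + 36.6378·0.147489)
= 23900 / 6.40368 ≈ 3732.23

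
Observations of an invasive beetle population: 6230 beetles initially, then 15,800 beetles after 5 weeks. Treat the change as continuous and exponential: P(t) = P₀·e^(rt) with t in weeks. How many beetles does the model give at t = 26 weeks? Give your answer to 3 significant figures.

≈ 787,000 beetles

r = ln(15800/6230) / 5 ≈ 0.186127 per week
P(26) = 6230 · e^(0.186127·26) = 6230 · 126.38019 ≈ 787348.59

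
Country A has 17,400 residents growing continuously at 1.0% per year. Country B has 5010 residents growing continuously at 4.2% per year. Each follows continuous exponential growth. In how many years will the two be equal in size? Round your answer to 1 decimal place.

t ≈ 38.9 years

17400·e^(0.01t) = 5010·e^(0.042t)
17400/5010 = e^((0.042 − 0.01)t) → ln(3.47305) = 0.032·t
t = 1.24503 / 0.032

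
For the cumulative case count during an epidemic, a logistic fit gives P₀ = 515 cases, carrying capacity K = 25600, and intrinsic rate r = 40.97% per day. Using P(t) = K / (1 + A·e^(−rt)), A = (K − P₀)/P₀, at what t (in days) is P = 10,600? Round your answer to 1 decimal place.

t ≈ 8.6 days

A = (25600 − 515)/515 = 48.70874
10600 = 25600/(1 + 48.70874·e^(−0.4097t)) → 1 + 48.70874·e^(−0.4097t) = 2.41509
e^(−0.4097t) = 0.029052 → t = ln(34.42084)/0.4097 = 3.53866/0.4097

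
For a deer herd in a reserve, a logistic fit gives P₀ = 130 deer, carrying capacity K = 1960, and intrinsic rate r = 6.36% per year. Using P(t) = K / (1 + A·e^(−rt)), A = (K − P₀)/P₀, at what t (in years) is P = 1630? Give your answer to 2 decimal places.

A = (1960 − 130)/130 = 14.07692
1630 = 1960/(1 + 14.07692·e^(−0.0636t)) → 1 + 14.07692·e^(−0.0636t) = 1.20245
e^(−0.0636t) = 0.014382 → t = ln(69.53147)/0.0636 = 4.24178/0.0636

t ≈ 66.69 years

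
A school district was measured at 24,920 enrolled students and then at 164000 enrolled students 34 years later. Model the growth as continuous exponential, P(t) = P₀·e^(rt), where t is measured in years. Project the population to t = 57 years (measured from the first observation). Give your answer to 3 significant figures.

≈ 587,000 enrolled students

r = ln(164000/24920) / 34 ≈ 0.055418 per year
P(57) = 24920 · e^(0.055418·57) = 24920 · 23.5423 ≈ 586674.07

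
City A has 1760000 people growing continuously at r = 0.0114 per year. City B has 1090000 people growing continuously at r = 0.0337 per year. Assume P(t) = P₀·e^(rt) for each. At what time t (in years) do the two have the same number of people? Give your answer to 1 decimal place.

t ≈ 21.5 years

1760000·e^(0.0114t) = 1090000·e^(0.0337t)
1760000/1090000 = e^((0.0337 − 0.0114)t) → ln(1.61468) = 0.0223·t
t = 0.47914 / 0.0223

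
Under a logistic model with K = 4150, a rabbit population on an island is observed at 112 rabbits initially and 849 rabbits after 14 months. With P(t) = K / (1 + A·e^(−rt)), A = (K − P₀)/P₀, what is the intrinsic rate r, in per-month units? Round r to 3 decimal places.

A = (4150 − 112)/112 = 36.05357
849 = 4150/(1 + 36.05357·e^(−r·14)) → e^(−14r) = (4.8881 − 1)/36.05357 = 0.107842
r = −ln(0.107842)/14 = 2.22708/14

r ≈ 0.159 per month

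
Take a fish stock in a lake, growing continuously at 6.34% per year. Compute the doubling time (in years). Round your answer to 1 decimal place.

doubling time ≈ 10.9 years

doubling time = ln(2) / |r| = 0.69315 / 0.0634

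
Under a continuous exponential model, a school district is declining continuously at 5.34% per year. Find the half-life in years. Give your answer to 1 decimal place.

half-life = ln(2) / |r| = 0.69315 / 0.0534

half-life ≈ 13.0 years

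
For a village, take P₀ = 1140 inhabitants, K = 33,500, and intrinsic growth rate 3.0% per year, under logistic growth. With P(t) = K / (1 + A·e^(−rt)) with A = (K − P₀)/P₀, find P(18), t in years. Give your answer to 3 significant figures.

A = (33500 − 1140)/1140 = 28.38596
P(18) = 33500 / (1 + 28.38596·e^(−0.03·18)) = 33500 / (1 + 28.38596·0.582748)
= 33500 / 17.54187 ≈ 1909.72

≈ 1,910 inhabitants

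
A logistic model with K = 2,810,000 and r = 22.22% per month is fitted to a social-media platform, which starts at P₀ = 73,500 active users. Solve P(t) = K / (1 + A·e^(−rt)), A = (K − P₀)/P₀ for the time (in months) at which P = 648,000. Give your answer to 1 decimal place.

A = (2810000 − 73500)/73500 = 37.23129
648000 = 2810000/(1 + 37.23129·e^(−0.2222t)) → 1 + 37.23129·e^(−0.2222t) = 4.33642
e^(−0.2222t) = 0.089613 → t = ln(11.15906)/0.2222 = 2.41225/0.2222

t ≈ 10.9 months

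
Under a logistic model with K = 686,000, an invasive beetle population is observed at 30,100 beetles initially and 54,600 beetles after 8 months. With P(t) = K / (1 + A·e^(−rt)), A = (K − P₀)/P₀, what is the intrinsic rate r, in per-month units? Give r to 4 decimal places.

A = (686000 − 30100)/30100 = 21.7907
54600 = 686000/(1 + 21.7907·e^(−r·8)) → e^(−8r) = (12.5641 − 1)/21.7907 = 0.53069
r = −ln(0.53069)/8 = 0.63358/8

r ≈ 0.0792 per month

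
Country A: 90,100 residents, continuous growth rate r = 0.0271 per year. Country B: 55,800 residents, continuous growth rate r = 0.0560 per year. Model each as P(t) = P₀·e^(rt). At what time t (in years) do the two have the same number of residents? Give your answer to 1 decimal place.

t ≈ 16.6 years

90100·e^(0.0271t) = 55800·e^(0.056t)
90100/55800 = e^((0.056 − 0.0271)t) → ln(1.6147) = 0.0289·t
t = 0.47915 / 0.0289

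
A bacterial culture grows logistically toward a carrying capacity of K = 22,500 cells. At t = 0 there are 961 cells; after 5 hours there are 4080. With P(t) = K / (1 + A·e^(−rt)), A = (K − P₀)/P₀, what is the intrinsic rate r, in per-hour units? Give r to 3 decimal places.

A = (22500 − 961)/961 = 22.41311
4080 = 22500/(1 + 22.41311·e^(−r·5)) → e^(−5r) = (5.51471 − 1)/22.41311 = 0.201431
r = −ln(0.201431)/5 = 1.60231/5

r ≈ 0.320 per hour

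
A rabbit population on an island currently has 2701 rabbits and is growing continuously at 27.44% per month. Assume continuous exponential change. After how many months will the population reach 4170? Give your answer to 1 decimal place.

4170 = 2701 · e^(0.2744·t)
t = ln(4170/2701) / 0.2744 = ln(1.54387) / 0.2744 = 0.43429 / 0.2744

t ≈ 1.6 months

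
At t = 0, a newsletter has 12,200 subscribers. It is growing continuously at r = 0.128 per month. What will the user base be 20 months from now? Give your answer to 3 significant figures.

P(20) = 12200 · e^(0.128·20) = 12200 · e^(2.56)
= 12200 · 12.93582 ≈ 157816.97

≈ 158,000 subscribers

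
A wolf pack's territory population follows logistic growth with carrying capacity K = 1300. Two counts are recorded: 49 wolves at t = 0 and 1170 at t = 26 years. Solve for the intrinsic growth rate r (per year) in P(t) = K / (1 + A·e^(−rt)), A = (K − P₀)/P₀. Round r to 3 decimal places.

r ≈ 0.209 per year

A = (1300 − 49)/49 = 25.53061
1170 = 1300/(1 + 25.53061·e^(−r·26)) → e^(−26r) = (1.11111 − 1)/25.53061 = 0.004352
r = −ln(0.004352)/26 = 5.4371/26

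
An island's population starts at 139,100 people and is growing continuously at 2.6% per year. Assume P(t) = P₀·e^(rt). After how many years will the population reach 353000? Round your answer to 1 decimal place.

t ≈ 35.8 years

353000 = 139100 · e^(0.026·t)
t = ln(353000/139100) / 0.026 = ln(2.53774) / 0.026 = 0.93127 / 0.026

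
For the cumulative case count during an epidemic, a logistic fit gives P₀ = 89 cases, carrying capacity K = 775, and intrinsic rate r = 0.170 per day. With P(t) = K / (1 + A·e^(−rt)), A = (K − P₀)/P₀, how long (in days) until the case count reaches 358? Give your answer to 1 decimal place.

A = (775 − 89)/89 = 7.70787
358 = 775/(1 + 7.70787·e^(−0.17t)) → 1 + 7.70787·e^(−0.17t) = 2.1648
e^(−0.17t) = 0.151119 → t = ln(6.6173)/0.17 = 1.88969/0.17

t ≈ 11.1 days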